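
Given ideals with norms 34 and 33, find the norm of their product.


N(IJ) = N(I) * N(J)
= 34 * 33
= 1122

1122


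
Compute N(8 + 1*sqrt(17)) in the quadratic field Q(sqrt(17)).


N(a + b*sqrt(d)) = a^2 - d*b^2
= (8)^2 - (17)*(1)^2
= 64 - 17
= 47

47


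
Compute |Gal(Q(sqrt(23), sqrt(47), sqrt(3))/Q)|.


The 3 square roots of distinct primes are multiplicatively independent over Q,
so [K:Q] = 2^3 and Gal(K/Q) is isomorphic to (Z/2Z)^3.
|Gal| = 2^3 = 8

8


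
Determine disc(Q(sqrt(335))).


For K = Q(sqrt(d)) with d squarefree: disc(K) = d if d = 1 mod 4, and disc(K) = 4d if d = 2 or 3 mod 4.
Here d = 335, and d mod 4 = 3.
d = 3 mod 4, not 1 (O_K = Z[sqrt(d)]), so disc(K) = 4d = 4 * (335) = 1340

1340


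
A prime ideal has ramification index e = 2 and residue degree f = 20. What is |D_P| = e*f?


|D_P| = e * f
= 2 * 20
= 40

40


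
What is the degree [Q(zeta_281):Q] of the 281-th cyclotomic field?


The degree equals Euler's totient phi(281).
281 = 281
phi(281) = 280

280


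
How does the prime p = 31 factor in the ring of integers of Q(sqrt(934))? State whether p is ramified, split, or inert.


K = Q(sqrt(934)). Since d mod 4 = 2, disc(K) = 3736.
Check p | disc: 3736 mod 31 = 16.
p does not divide disc. Compute Legendre symbol (d/p):
4^((31-1)/2) mod 31 = 1
(d/p) = 1, so p splits: (p) = P*P' with e=1, f=1, g=2.
Therefore p is split.

split


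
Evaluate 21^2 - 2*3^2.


x^2 - d*y^2
= 21^2 - 2*3^2
= 441 - 18
= 423

423


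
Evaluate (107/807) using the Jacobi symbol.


Compute (107/807) via quadratic reciprocity:
  reciprocity: (107/807) -> -(807/107)
  reduce: (58/107)
  pull out 2: (2/107) = -1  (since 107 mod 8 = 3)
  reciprocity: (29/107) -> +(107/29)
  reduce: (20/29)
  pull out 2: (2/29) = -1  (since 29 mod 8 = 5)
  pull out 2: (2/29) = -1  (since 29 mod 8 = 5)
  reciprocity: (5/29) -> +(29/5)
  reduce: (4/5)
  pull out 2: (2/5) = -1  (since 5 mod 8 = 5)
  pull out 2: (2/5) = -1  (since 5 mod 8 = 5)
  (1/5) = 1
Product of signs = 1

1


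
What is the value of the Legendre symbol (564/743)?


p = 743 is prime, so compute (564/743) with the reciprocity algorithm (Jacobi-symbol steps: pull out 2s via (2/n), flip via reciprocity, reduce):
  pull out 2: (2/743) = +1  (since 743 mod 8 = 7)
  pull out 2: (2/743) = +1  (since 743 mod 8 = 7)
  reciprocity: (141/743) -> +(743/141)
  reduce: (38/141)
  pull out 2: (2/141) = -1  (since 141 mod 8 = 5)
  reciprocity: (19/141) -> +(141/19)
  reduce: (8/19)
  pull out 2: (2/19) = -1  (since 19 mod 8 = 3)
  pull out 2: (2/19) = -1  (since 19 mod 8 = 3)
  pull out 2: (2/19) = -1  (since 19 mod 8 = 3)
  (1/19) = 1
Product of signs = 1
(564/743) = 1

1


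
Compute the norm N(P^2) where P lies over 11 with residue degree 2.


N(P^a) = p^(a*f)
= 11^(2*2)
= 11^4
= 14641

14641


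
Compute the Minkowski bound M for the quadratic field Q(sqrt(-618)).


d = -618, d mod 4 = 2, so disc(K) = 4d = -2472; |disc(K)| = 2472
Imaginary quadratic field, so n = 2, s = r2 = 1, r1 = 0
M = (n!/n^n) * (4/pi)^s * sqrt(|disc(K)|) = (2!/2^2) * (4/pi)^1 * sqrt(2472)
= 0.5 * 1.273240 * 49.719212
= 31.6522

31.6522


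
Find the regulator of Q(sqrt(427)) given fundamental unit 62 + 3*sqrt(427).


epsilon = 62 + 3*sqrt(427)
= 123.9919
R = ln(123.9919)
= 4.8202

4.8202


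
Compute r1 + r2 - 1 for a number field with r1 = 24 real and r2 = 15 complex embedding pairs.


By Dirichlet's unit theorem:
rank = r1 + r2 - 1
= 24 + 15 - 1
= 38

38


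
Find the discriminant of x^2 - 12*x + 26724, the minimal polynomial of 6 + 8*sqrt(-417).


The element 6 + 8*sqrt(-417) has minimal polynomial:
x^2 - 12*x + 26724
Discriminant = (-12)^2 - 4*(26724)
= 144 - 106896
= -106752

-106752


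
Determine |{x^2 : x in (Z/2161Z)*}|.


For prime p, the number of non-zero quadratic residues is (p-1)/2.
= (2161-1)/2
= 1080

1080


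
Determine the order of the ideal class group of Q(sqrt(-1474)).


K = Q(sqrt(-1474)). d mod 4 = 2, so D = disc(K) = 4d = -5896
h(K) equals the number of primitive reduced positive-definite forms (a, b, c) = a*x^2 + b*x*y + c*y^2 with b^2 - 4ac = D,
where reduced means |b| <= a <= c, with b >= 0 whenever |b| = a or a = c, and primitive means gcd(a, b, c) = 1.
Reduced forces 3a^2 <= |D| = 5896, so 1 <= a <= 44; b must have the parity of D, and c = (b^2 - D)/(4a) must be an integer >= a.
Enumerate a = 1..44, b in [-a, a]:
  a=1: (1, 0, 1474)  [1]
  a=2: (2, 0, 737)  [1]
  a=3..4: none
  a=5: (5, -2, 295), (5, 2, 295)  [2]
  a=6..9: none
  a=10: (10, -8, 149), (10, 8, 149)  [2]
  a=11: (11, 0, 134)  [1]
  a=12..21: none
  a=22: (22, 0, 67)  [1]
  a=23..24: none
  a=25: (25, -2, 59), (25, 2, 59)  [2]
  a=26..28: none
  a=29: (29, -22, 55), (29, 22, 55)  [2]
  a=30: none
  a=31: (31, -26, 53), (31, 26, 53)  [2]
  a=32..40: none
  a=41: (41, -34, 43), (41, 34, 43)  [2]
  a=42..44: none
Total reduced forms: 1 + 1 + 2 + 2 + 1 + 1 + 2 + 2 + 2 + 2 = 16
h = 16

16


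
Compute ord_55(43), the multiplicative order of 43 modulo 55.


We want ord_55(43), the smallest k >= 1 with 43^k = 1 mod 55.
n = 55 = 5 * 11, phi(55) = 40; the order divides phi(n).
Divisors of 40: 1, 2, 4, 5, 8, 10, 20, 40
Repeated squaring mod 55: 43^1 = 43, 43^2 = 34, 43^4 = 1, 43^8 = 1, 43^16 = 1, 43^32 = 1
Test divisors in increasing order:
  k=1: 43^1 = 43 mod 55
  k=2: 43^2 = 34 mod 55
  k=4: 43^4 = 1 mod 55  <- first divisor giving 1
Order = 4

4


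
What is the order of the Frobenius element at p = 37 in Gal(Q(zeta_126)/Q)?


The Frobenius at p in Gal(Q(zeta_n)/Q) = (Z/nZ)* is the class of p, so its order is ord_126(37), the smallest k >= 1 with 37^k = 1 mod 126.
n = 126 = 2 * 3^2 * 7, phi(126) = 36; the order divides phi(n).
Divisors of 36: 1, 2, 3, 4, 6, 9, 12, 18, 36
Repeated squaring mod 126: 37^1 = 37, 37^2 = 109, 37^4 = 37, 37^8 = 109, 37^16 = 37, 37^32 = 109
Test divisors in increasing order:
  k=1: 37^1 = 37 mod 126
  k=2: 37^2 = 109 mod 126
  k=3: 37^3 = 109 * 37 = 1 mod 126  <- first divisor giving 1
Order = 3

3


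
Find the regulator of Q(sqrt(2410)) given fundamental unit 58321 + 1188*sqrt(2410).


epsilon = 58321 + 1188*sqrt(2410)
= 116642.0000
R = ln(116642.0000)
= 11.6669

11.6669


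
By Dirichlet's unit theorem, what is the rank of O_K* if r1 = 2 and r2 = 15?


By Dirichlet's unit theorem:
rank = r1 + r2 - 1
= 2 + 15 - 1
= 16

16


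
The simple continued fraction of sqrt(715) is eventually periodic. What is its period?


Run the CF algorithm for sqrt(715).
a_0 = floor(sqrt(715)) = 26; set m_0=0, q_0=1.
Recurrence: m' = q*a - m,  q' = (d - m'^2)/q,  a' = floor((a_0 + m')/q').
  step 1: m=26, q=39, a=1
  step 2: m=13, q=14, a=2
  step 3: m=15, q=35, a=1
  step 4: m=20, q=9, a=5
  step 5: m=25, q=10, a=5
  step 6: m=25, q=9, a=5
  step 7: m=20, q=35, a=1
  step 8: m=15, q=14, a=2
  step 9: m=13, q=39, a=1
  step 10: m=26, q=1, a=52
a_10 = 2*a_0 = 52, so the period closes here.
sqrt(715) = [26; 1, 2, 1, 5, 5, 5, 1, 2, 1, 52]
Period length = 10

10


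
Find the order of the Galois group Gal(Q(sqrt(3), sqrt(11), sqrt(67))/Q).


The 3 square roots of distinct primes are multiplicatively independent over Q,
so [K:Q] = 2^3 and Gal(K/Q) is isomorphic to (Z/2Z)^3.
|Gal| = 2^3 = 8

8


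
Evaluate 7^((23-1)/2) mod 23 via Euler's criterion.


p = 23 is prime and the exponent is (p-1)/2 = 11, so by Euler's criterion 7^11 = (7/23) = +1 or -1 mod 23.
Compute by square-and-multiply:
  11 = 8 + 2 + 1 (binary 1011)
  Repeated squaring mod 23: 7^1 = 7, 7^2 = 3, 7^4 = 9, 7^8 = 12
  7^11 = 7^8 * 7^2 * 7^1 = 12 * 3 * 7 mod 23
    12 * 3 = 36 = 13 mod 23
    13 * 7 = 91 = 22 mod 23
  7^11 = 22 mod 23
Result 22 = p - 1 = -1 mod 23: 7 is a quadratic non-residue mod 23. As a residue in [0, p-1] the value is 22.
7^11 mod 23 = 22

22


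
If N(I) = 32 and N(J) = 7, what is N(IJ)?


N(IJ) = N(I) * N(J)
= 32 * 7
= 224

224


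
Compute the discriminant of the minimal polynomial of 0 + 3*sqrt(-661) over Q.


The element 0 + 3*sqrt(-661) has minimal polynomial:
x^2 + 0*x + 5949
Discriminant = (0)^2 - 4*(5949)
= 0 - 23796
= -23796

-23796


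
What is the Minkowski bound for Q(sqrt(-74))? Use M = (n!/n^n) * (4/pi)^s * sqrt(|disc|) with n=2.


d = -74, d mod 4 = 2, so disc(K) = 4d = -296; |disc(K)| = 296
Imaginary quadratic field, so n = 2, s = r2 = 1, r1 = 0
M = (n!/n^n) * (4/pi)^s * sqrt(|disc(K)|) = (2!/2^2) * (4/pi)^1 * sqrt(296)
= 0.5 * 1.273240 * 17.204651
= 10.9528

10.9528


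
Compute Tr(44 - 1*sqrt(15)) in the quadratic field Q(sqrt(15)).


Tr(a + b*sqrt(d)) = (a + b*sqrt(d)) + (a - b*sqrt(d)) = 2a
= 2 * (44)
= 88

88


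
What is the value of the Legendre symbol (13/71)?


p = 71 is prime, so compute (13/71) with the reciprocity algorithm (Jacobi-symbol steps: pull out 2s via (2/n), flip via reciprocity, reduce):
  reciprocity: (13/71) -> +(71/13)
  reduce: (6/13)
  pull out 2: (2/13) = -1  (since 13 mod 8 = 5)
  reciprocity: (3/13) -> +(13/3)
  reduce: (1/3)
  (1/3) = 1
Product of signs = -1
(13/71) = -1

-1


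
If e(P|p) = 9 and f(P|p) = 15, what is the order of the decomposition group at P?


|D_P| = e * f
= 9 * 15
= 135

135


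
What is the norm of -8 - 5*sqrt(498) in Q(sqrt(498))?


N(a + b*sqrt(d)) = a^2 - d*b^2
= (-8)^2 - (498)*(-5)^2
= 64 - 12450
= -12386

-12386


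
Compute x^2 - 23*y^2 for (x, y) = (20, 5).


x^2 - d*y^2
= 20^2 - 23*5^2
= 400 - 575
= -175

-175


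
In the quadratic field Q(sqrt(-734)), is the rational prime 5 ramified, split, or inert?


K = Q(sqrt(-734)). Since d mod 4 = 2, disc(K) = -2936.
Check p | disc: -2936 mod 5 = 4.
p does not divide disc. Compute Legendre symbol (d/p):
1^((5-1)/2) mod 5 = 1
(d/p) = 1, so p splits: (p) = P*P' with e=1, f=1, g=2.
Therefore p is split.

split


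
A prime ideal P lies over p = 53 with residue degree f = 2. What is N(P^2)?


N(P^a) = p^(a*f)
= 53^(2*2)
= 53^4
= 7890481

7890481


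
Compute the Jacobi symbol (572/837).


Compute (572/837) via quadratic reciprocity:
  pull out 2: (2/837) = -1  (since 837 mod 8 = 5)
  pull out 2: (2/837) = -1  (since 837 mod 8 = 5)
  reciprocity: (143/837) -> +(837/143)
  reduce: (122/143)
  pull out 2: (2/143) = +1  (since 143 mod 8 = 7)
  reciprocity: (61/143) -> +(143/61)
  reduce: (21/61)
  reciprocity: (21/61) -> +(61/21)
  reduce: (19/21)
  reciprocity: (19/21) -> +(21/19)
  reduce: (2/19)
  pull out 2: (2/19) = -1  (since 19 mod 8 = 3)
  (1/19) = 1
Product of signs = -1

-1


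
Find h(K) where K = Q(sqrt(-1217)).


K = Q(sqrt(-1217)). d mod 4 = 3, so D = disc(K) = 4d = -4868
h(K) equals the number of primitive reduced positive-definite forms (a, b, c) = a*x^2 + b*x*y + c*y^2 with b^2 - 4ac = D,
where reduced means |b| <= a <= c, with b >= 0 whenever |b| = a or a = c, and primitive means gcd(a, b, c) = 1.
Reduced forces 3a^2 <= |D| = 4868, so 1 <= a <= 40; b must have the parity of D, and c = (b^2 - D)/(4a) must be an integer >= a.
Enumerate a = 1..40, b in [-a, a]:
  a=1: (1, 0, 1217)  [1]
  a=2: (2, 2, 609)  [1]
  a=3: (3, -2, 406), (3, 2, 406)  [2]
  a=4..5: none
  a=6: (6, -2, 203), (6, 2, 203)  [2]
  a=7: (7, -2, 174), (7, 2, 174)  [2]
  a=8: none
  a=9: (9, -8, 137), (9, 8, 137)  [2]
  a=10: none
  a=11: (11, -4, 111), (11, 4, 111)  [2]
  a=12..13: none
  a=14: (14, -2, 87), (14, 2, 87)  [2]
  a=15..17: none
  a=18: (18, -10, 69), (18, 10, 69)  [2]
  a=19..20: none
  a=21: (21, -16, 61), (21, -2, 58), (21, 2, 58), (21, 16, 61)  [4]
  a=22: (22, -18, 59), (22, 18, 59)  [2]
  a=23: (23, -10, 54), (23, 10, 54)  [2]
  a=24..26: none
  a=27: (27, -10, 46), (27, 10, 46)  [2]
  a=28: none
  a=29: (29, -2, 42), (29, 2, 42)  [2]
  a=30..32: none
  a=33: (33, -26, 42), (33, -4, 37), (33, 4, 37), (33, 26, 42)  [4]
  a=34..40: none
Total reduced forms: 1 + 1 + 2 + 2 + 2 + 2 + 2 + 2 + 2 + 4 + 2 + 2 + 2 + 2 + 4 = 32
h = 32

32


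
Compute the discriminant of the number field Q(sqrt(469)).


For K = Q(sqrt(d)) with d squarefree: disc(K) = d if d = 1 mod 4, and disc(K) = 4d if d = 2 or 3 mod 4.
Here d = 469, and d mod 4 = 1.
d = 1 mod 4 (O_K = Z[(1+sqrt(d))/2]), so disc(K) = d = 469

469


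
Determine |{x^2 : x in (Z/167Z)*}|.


For prime p, the number of non-zero quadratic residues is (p-1)/2.
= (167-1)/2
= 83

83


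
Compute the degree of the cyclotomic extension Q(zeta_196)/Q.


The degree equals Euler's totient phi(196).
196 = 2^2 * 7^2
phi(196) = 84

84


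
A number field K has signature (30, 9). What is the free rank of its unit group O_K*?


By Dirichlet's unit theorem:
rank = r1 + r2 - 1
= 30 + 9 - 1
= 38

38


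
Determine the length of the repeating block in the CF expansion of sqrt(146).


Run the CF algorithm for sqrt(146).
a_0 = floor(sqrt(146)) = 12; set m_0=0, q_0=1.
Recurrence: m' = q*a - m,  q' = (d - m'^2)/q,  a' = floor((a_0 + m')/q').
  step 1: m=12, q=2, a=12
  step 2: m=12, q=1, a=24
a_2 = 2*a_0 = 24, so the period closes here.
sqrt(146) = [12; 12, 24]
Period length = 2

2


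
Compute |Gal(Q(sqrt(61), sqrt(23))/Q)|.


The 2 square roots of distinct primes are multiplicatively independent over Q,
so [K:Q] = 2^2 and Gal(K/Q) is isomorphic to (Z/2Z)^2.
|Gal| = 2^2 = 4

4


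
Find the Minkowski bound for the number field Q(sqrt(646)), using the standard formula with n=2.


d = 646, d mod 4 = 2, so disc(K) = 4d = 2584; |disc(K)| = 2584
Real quadratic field, so n = 2, s = r2 = 0, r1 = 2
M = (n!/n^n) * (4/pi)^s * sqrt(|disc(K)|) = (2!/2^2) * (4/pi)^0 * sqrt(2584)
= 0.5 * 1.000000 * 50.833060
= 25.4165

25.4165


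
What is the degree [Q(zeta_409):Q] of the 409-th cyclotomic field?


The degree equals Euler's totient phi(409).
409 = 409
phi(409) = 408

408


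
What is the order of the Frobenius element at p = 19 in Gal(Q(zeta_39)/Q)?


The Frobenius at p in Gal(Q(zeta_n)/Q) = (Z/nZ)* is the class of p, so its order is ord_39(19), the smallest k >= 1 with 19^k = 1 mod 39.
n = 39 = 3 * 13, phi(39) = 24; the order divides phi(n).
Divisors of 24: 1, 2, 3, 4, 6, 8, 12, 24
Repeated squaring mod 39: 19^1 = 19, 19^2 = 10, 19^4 = 22, 19^8 = 16, 19^16 = 22
Test divisors in increasing order:
  k=1: 19^1 = 19 mod 39
  k=2: 19^2 = 10 mod 39
  k=3: 19^3 = 10 * 19 = 34 mod 39
  k=4: 19^4 = 22 mod 39
  k=6: 19^6 = 22 * 10 = 25 mod 39
  k=8: 19^8 = 16 mod 39
  k=12: 19^12 = 16 * 22 = 1 mod 39  <- first divisor giving 1
Order = 12

12


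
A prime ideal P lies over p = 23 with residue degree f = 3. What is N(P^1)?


N(P^a) = p^(a*f)
= 23^(1*3)
= 23^3
= 12167

12167


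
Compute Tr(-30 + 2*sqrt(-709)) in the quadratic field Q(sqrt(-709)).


Tr(a + b*sqrt(d)) = (a + b*sqrt(d)) + (a - b*sqrt(d)) = 2a
= 2 * (-30)
= -60

-60


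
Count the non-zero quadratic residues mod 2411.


For prime p, the number of non-zero quadratic residues is (p-1)/2.
= (2411-1)/2
= 1205

1205


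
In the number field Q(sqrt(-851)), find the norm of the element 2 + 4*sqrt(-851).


N(a + b*sqrt(d)) = a^2 - d*b^2
= (2)^2 - (-851)*(4)^2
= 4 + 13616
= 13620

13620


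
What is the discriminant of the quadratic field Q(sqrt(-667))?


For K = Q(sqrt(d)) with d squarefree: disc(K) = d if d = 1 mod 4, and disc(K) = 4d if d = 2 or 3 mod 4.
Here d = -667, and d mod 4 = 1.
d = 1 mod 4 (O_K = Z[(1+sqrt(d))/2]), so disc(K) = d = -667

-667


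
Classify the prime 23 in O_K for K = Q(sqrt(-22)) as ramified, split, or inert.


K = Q(sqrt(-22)). Since d mod 4 = 2, disc(K) = -88.
Check p | disc: -88 mod 23 = 4.
p does not divide disc. Compute Legendre symbol (d/p):
1^((23-1)/2) mod 23 = 1
(d/p) = 1, so p splits: (p) = P*P' with e=1, f=1, g=2.
Therefore p is split.

split


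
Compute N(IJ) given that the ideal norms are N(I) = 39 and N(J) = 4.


N(IJ) = N(I) * N(J)
= 39 * 4
= 156

156


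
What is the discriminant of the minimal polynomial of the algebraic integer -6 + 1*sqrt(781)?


The element -6 + 1*sqrt(781) has minimal polynomial:
x^2 + 12*x - 745
Discriminant = (12)^2 - 4*(-745)
= 144 + 2980
= 3124

3124


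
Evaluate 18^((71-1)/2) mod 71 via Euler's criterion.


p = 71 is prime and the exponent is (p-1)/2 = 35, so by Euler's criterion 18^35 = (18/71) = +1 or -1 mod 71.
Compute by square-and-multiply:
  35 = 32 + 2 + 1 (binary 100011)
  Repeated squaring mod 71: 18^1 = 18, 18^2 = 40, 18^4 = 38, 18^8 = 24, 18^16 = 8, 18^32 = 64
  18^35 = 18^32 * 18^2 * 18^1 = 64 * 40 * 18 mod 71
    64 * 40 = 2560 = 4 mod 71
    4 * 18 = 72 = 1 mod 71
  18^35 = 1 mod 71
Result 1: 18 is a quadratic residue mod 71.
18^35 mod 71 = 1

1


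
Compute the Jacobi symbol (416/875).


Compute (416/875) via quadratic reciprocity:
  pull out 2: (2/875) = -1  (since 875 mod 8 = 3)
  pull out 2: (2/875) = -1  (since 875 mod 8 = 3)
  pull out 2: (2/875) = -1  (since 875 mod 8 = 3)
  pull out 2: (2/875) = -1  (since 875 mod 8 = 3)
  pull out 2: (2/875) = -1  (since 875 mod 8 = 3)
  reciprocity: (13/875) -> +(875/13)
  reduce: (4/13)
  pull out 2: (2/13) = -1  (since 13 mod 8 = 5)
  pull out 2: (2/13) = -1  (since 13 mod 8 = 5)
  (1/13) = 1
Product of signs = -1

-1


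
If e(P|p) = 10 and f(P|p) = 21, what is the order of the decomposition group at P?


|D_P| = e * f
= 10 * 21
= 210

210


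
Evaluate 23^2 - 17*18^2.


x^2 - d*y^2
= 23^2 - 17*18^2
= 529 - 5508
= -4979

-4979


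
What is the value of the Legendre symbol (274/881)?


p = 881 is prime, so compute (274/881) with the reciprocity algorithm (Jacobi-symbol steps: pull out 2s via (2/n), flip via reciprocity, reduce):
  pull out 2: (2/881) = +1  (since 881 mod 8 = 1)
  reciprocity: (137/881) -> +(881/137)
  reduce: (59/137)
  reciprocity: (59/137) -> +(137/59)
  reduce: (19/59)
  reciprocity: (19/59) -> -(59/19)
  reduce: (2/19)
  pull out 2: (2/19) = -1  (since 19 mod 8 = 3)
  (1/19) = 1
Product of signs = 1
(274/881) = 1

1


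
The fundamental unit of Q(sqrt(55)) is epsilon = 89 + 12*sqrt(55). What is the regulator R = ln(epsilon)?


epsilon = 89 + 12*sqrt(55)
= 177.9944
R = ln(177.9944)
= 5.1818

5.1818


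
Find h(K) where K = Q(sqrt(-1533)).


K = Q(sqrt(-1533)). d mod 4 = 3, so D = disc(K) = 4d = -6132
h(K) equals the number of primitive reduced positive-definite forms (a, b, c) = a*x^2 + b*x*y + c*y^2 with b^2 - 4ac = D,
where reduced means |b| <= a <= c, with b >= 0 whenever |b| = a or a = c, and primitive means gcd(a, b, c) = 1.
Reduced forces 3a^2 <= |D| = 6132, so 1 <= a <= 45; b must have the parity of D, and c = (b^2 - D)/(4a) must be an integer >= a.
Enumerate a = 1..45, b in [-a, a]:
  a=1: (1, 0, 1533)  [1]
  a=2: (2, 2, 767)  [1]
  a=3: (3, 0, 511)  [1]
  a=4..5: none
  a=6: (6, 6, 257)  [1]
  a=7: (7, 0, 219)  [1]
  a=8..12: none
  a=13: (13, -2, 118), (13, 2, 118)  [2]
  a=14: (14, 14, 113)  [1]
  a=15..18: none
  a=19: (19, -10, 82), (19, 10, 82)  [2]
  a=20: none
  a=21: (21, 0, 73)  [1]
  a=22: none
  a=23: (23, -20, 71), (23, 20, 71)  [2]
  a=24..25: none
  a=26: (26, -2, 59), (26, 2, 59)  [2]
  a=27..28: none
  a=29: (29, -4, 53), (29, 4, 53)  [2]
  a=30..36: none
  a=37: (37, -26, 46), (37, 26, 46)  [2]
  a=38: (38, -10, 41), (38, 10, 41)  [2]
  a=39: (39, -24, 43), (39, 24, 43)  [2]
  a=40..41: none
  a=42: (42, 42, 47)  [1]
  a=43..45: none
Total reduced forms: 1 + 1 + 1 + 1 + 1 + 2 + 1 + 2 + 1 + 2 + 2 + 2 + 2 + 2 + 2 + 1 = 24
h = 24

24


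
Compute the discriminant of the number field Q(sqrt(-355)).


For K = Q(sqrt(d)) with d squarefree: disc(K) = d if d = 1 mod 4, and disc(K) = 4d if d = 2 or 3 mod 4.
Here d = -355, and d mod 4 = 1.
d = 1 mod 4 (O_K = Z[(1+sqrt(d))/2]), so disc(K) = d = -355

-355


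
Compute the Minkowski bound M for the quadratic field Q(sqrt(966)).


d = 966, d mod 4 = 2, so disc(K) = 4d = 3864; |disc(K)| = 3864
Real quadratic field, so n = 2, s = r2 = 0, r1 = 2
M = (n!/n^n) * (4/pi)^s * sqrt(|disc(K)|) = (2!/2^2) * (4/pi)^0 * sqrt(3864)
= 0.5 * 1.000000 * 62.161081
= 31.0805

31.0805


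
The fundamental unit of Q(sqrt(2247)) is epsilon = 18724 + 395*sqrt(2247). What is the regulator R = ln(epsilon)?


epsilon = 18724 + 395*sqrt(2247)
= 37448.0000
R = ln(37448.0000)
= 10.5307

10.5307


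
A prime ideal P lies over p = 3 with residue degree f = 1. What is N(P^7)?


N(P^a) = p^(a*f)
= 3^(7*1)
= 3^7
= 2187

2187


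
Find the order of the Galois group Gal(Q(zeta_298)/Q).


|Gal(Q(zeta_298)/Q)| = phi(298)
= 148

148


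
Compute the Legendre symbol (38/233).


p = 233 is prime, so compute (38/233) with the reciprocity algorithm (Jacobi-symbol steps: pull out 2s via (2/n), flip via reciprocity, reduce):
  pull out 2: (2/233) = +1  (since 233 mod 8 = 1)
  reciprocity: (19/233) -> +(233/19)
  reduce: (5/19)
  reciprocity: (5/19) -> +(19/5)
  reduce: (4/5)
  pull out 2: (2/5) = -1  (since 5 mod 8 = 5)
  pull out 2: (2/5) = -1  (since 5 mod 8 = 5)
  (1/5) = 1
Product of signs = 1
(38/233) = 1

1


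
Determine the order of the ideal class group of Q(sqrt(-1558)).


K = Q(sqrt(-1558)). d mod 4 = 2, so D = disc(K) = 4d = -6232
h(K) equals the number of primitive reduced positive-definite forms (a, b, c) = a*x^2 + b*x*y + c*y^2 with b^2 - 4ac = D,
where reduced means |b| <= a <= c, with b >= 0 whenever |b| = a or a = c, and primitive means gcd(a, b, c) = 1.
Reduced forces 3a^2 <= |D| = 6232, so 1 <= a <= 45; b must have the parity of D, and c = (b^2 - D)/(4a) must be an integer >= a.
Enumerate a = 1..45, b in [-a, a]:
  a=1: (1, 0, 1558)  [1]
  a=2: (2, 0, 779)  [1]
  a=3..10: none
  a=11: (11, -4, 142), (11, 4, 142)  [2]
  a=12..18: none
  a=19: (19, 0, 82)  [1]
  a=20..21: none
  a=22: (22, -4, 71), (22, 4, 71)  [2]
  a=23: (23, -22, 73), (23, 22, 73)  [2]
  a=24..36: none
  a=37: (37, -24, 46), (37, 24, 46)  [2]
  a=38: (38, 0, 41)  [1]
  a=39..45: none
Total reduced forms: 1 + 1 + 2 + 1 + 2 + 2 + 2 + 1 = 12
h = 12

12


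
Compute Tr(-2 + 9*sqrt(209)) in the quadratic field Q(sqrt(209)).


Tr(a + b*sqrt(d)) = (a + b*sqrt(d)) + (a - b*sqrt(d)) = 2a
= 2 * (-2)
= -4

-4


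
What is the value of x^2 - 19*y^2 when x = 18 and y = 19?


x^2 - d*y^2
= 18^2 - 19*19^2
= 324 - 6859
= -6535

-6535


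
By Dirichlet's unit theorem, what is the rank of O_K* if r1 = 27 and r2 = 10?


By Dirichlet's unit theorem:
rank = r1 + r2 - 1
= 27 + 10 - 1
= 36

36


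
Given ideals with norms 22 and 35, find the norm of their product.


N(IJ) = N(I) * N(J)
= 22 * 35
= 770

770


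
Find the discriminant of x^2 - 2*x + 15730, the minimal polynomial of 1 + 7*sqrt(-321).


The element 1 + 7*sqrt(-321) has minimal polynomial:
x^2 - 2*x + 15730
Discriminant = (-2)^2 - 4*(15730)
= 4 - 62920
= -62916

-62916


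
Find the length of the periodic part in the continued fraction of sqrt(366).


Run the CF algorithm for sqrt(366).
a_0 = floor(sqrt(366)) = 19; set m_0=0, q_0=1.
Recurrence: m' = q*a - m,  q' = (d - m'^2)/q,  a' = floor((a_0 + m')/q').
  step 1: m=19, q=5, a=7
  step 2: m=16, q=22, a=1
  step 3: m=6, q=15, a=1
  step 4: m=9, q=19, a=1
  step 5: m=10, q=14, a=2
  step 6: m=18, q=3, a=12
  step 7: m=18, q=14, a=2
  step 8: m=10, q=19, a=1
  step 9: m=9, q=15, a=1
  step 10: m=6, q=22, a=1
  step 11: m=16, q=5, a=7
  step 12: m=19, q=1, a=38
a_12 = 2*a_0 = 38, so the period closes here.
sqrt(366) = [19; 7, 1, 1, 1, 2, 12, 2, 1, 1, 1, 7, 38]
Period length = 12

12


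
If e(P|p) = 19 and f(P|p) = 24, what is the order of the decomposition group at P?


|D_P| = e * f
= 19 * 24
= 456

456


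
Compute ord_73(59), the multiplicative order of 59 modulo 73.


We want ord_73(59), the smallest k >= 1 with 59^k = 1 mod 73.
n = 73 = 73, phi(73) = 72; the order divides phi(n).
Divisors of 72: 1, 2, 3, 4, 6, 8, 9, 12, 18, 24, 36, 72
Repeated squaring mod 73: 59^1 = 59, 59^2 = 50, 59^4 = 18, 59^8 = 32, 59^16 = 2, 59^32 = 4, 59^64 = 16
Test divisors in increasing order:
  k=1: 59^1 = 59 mod 73
  k=2: 59^2 = 50 mod 73
  k=3: 59^3 = 50 * 59 = 30 mod 73
  k=4: 59^4 = 18 mod 73
  k=6: 59^6 = 18 * 50 = 24 mod 73
  k=8: 59^8 = 32 mod 73
  k=9: 59^9 = 32 * 59 = 63 mod 73
  k=12: 59^12 = 32 * 18 = 65 mod 73
  k=18: 59^18 = 2 * 50 = 27 mod 73
  k=24: 59^24 = 2 * 32 = 64 mod 73
  k=36: 59^36 = 4 * 18 = 72 mod 73
  k=72: 59^72 = 16 * 32 = 1 mod 73  <- first divisor giving 1
Order = 72

72


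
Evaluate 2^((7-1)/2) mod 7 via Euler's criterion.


p = 7 is prime and the exponent is (p-1)/2 = 3, so by Euler's criterion 2^3 = (2/7) = +1 or -1 mod 7.
Compute by square-and-multiply:
  3 = 2 + 1 (binary 11)
  Repeated squaring mod 7: 2^1 = 2, 2^2 = 4
  2^3 = 2^2 * 2^1 = 4 * 2 mod 7
    4 * 2 = 8 = 1 mod 7
  2^3 = 1 mod 7
Result 1: 2 is a quadratic residue mod 7.
2^3 mod 7 = 1

1


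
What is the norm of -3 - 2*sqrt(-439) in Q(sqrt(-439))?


N(a + b*sqrt(d)) = a^2 - d*b^2
= (-3)^2 - (-439)*(-2)^2
= 9 + 1756
= 1765

1765


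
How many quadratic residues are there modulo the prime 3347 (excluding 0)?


For prime p, the number of non-zero quadratic residues is (p-1)/2.
= (3347-1)/2
= 1673

1673


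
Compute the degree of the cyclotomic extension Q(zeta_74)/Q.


The degree equals Euler's totient phi(74).
74 = 2 * 37
phi(74) = 36

36


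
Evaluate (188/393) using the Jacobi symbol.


Compute (188/393) via quadratic reciprocity:
  pull out 2: (2/393) = +1  (since 393 mod 8 = 1)
  pull out 2: (2/393) = +1  (since 393 mod 8 = 1)
  reciprocity: (47/393) -> +(393/47)
  reduce: (17/47)
  reciprocity: (17/47) -> +(47/17)
  reduce: (13/17)
  reciprocity: (13/17) -> +(17/13)
  reduce: (4/13)
  pull out 2: (2/13) = -1  (since 13 mod 8 = 5)
  pull out 2: (2/13) = -1  (since 13 mod 8 = 5)
  (1/13) = 1
Product of signs = 1

1


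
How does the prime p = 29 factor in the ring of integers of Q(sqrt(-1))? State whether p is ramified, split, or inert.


K = Q(sqrt(-1)). Since d mod 4 = 3, disc(K) = -4.
Check p | disc: -4 mod 29 = 25.
p does not divide disc. Compute Legendre symbol (d/p):
28^((29-1)/2) mod 29 = 1
(d/p) = 1, so p splits: (p) = P*P' with e=1, f=1, g=2.
Therefore p is split.

split


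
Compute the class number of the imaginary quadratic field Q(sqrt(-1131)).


K = Q(sqrt(-1131)). d mod 4 = 1, so D = disc(K) = d = -1131
h(K) equals the number of primitive reduced positive-definite forms (a, b, c) = a*x^2 + b*x*y + c*y^2 with b^2 - 4ac = D,
where reduced means |b| <= a <= c, with b >= 0 whenever |b| = a or a = c, and primitive means gcd(a, b, c) = 1.
Reduced forces 3a^2 <= |D| = 1131, so 1 <= a <= 19; b must have the parity of D, and c = (b^2 - D)/(4a) must be an integer >= a.
Enumerate a = 1..19, b in [-a, a]:
  a=1: (1, 1, 283)  [1]
  a=2: none
  a=3: (3, 3, 95)  [1]
  a=4: none
  a=5: (5, -3, 57), (5, 3, 57)  [2]
  a=6..12: none
  a=13: (13, 13, 25)  [1]
  a=14: none
  a=15: (15, -3, 19), (15, 3, 19)  [2]
  a=16: none
  a=17: (17, 5, 17)  [1]
  a=18..19: none
Total reduced forms: 1 + 1 + 2 + 1 + 2 + 1 = 8
h = 8

8


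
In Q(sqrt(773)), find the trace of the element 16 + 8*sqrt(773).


Tr(a + b*sqrt(d)) = (a + b*sqrt(d)) + (a - b*sqrt(d)) = 2a
= 2 * (16)
= 32

32


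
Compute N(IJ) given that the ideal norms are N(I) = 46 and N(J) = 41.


N(IJ) = N(I) * N(J)
= 46 * 41
= 1886

1886


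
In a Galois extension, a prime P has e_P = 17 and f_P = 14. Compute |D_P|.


|D_P| = e * f
= 17 * 14
= 238

238


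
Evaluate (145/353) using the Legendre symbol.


p = 353 is prime, so compute (145/353) with the reciprocity algorithm (Jacobi-symbol steps: pull out 2s via (2/n), flip via reciprocity, reduce):
  reciprocity: (145/353) -> +(353/145)
  reduce: (63/145)
  reciprocity: (63/145) -> +(145/63)
  reduce: (19/63)
  reciprocity: (19/63) -> -(63/19)
  reduce: (6/19)
  pull out 2: (2/19) = -1  (since 19 mod 8 = 3)
  reciprocity: (3/19) -> -(19/3)
  reduce: (1/3)
  (1/3) = 1
Product of signs = -1
(145/353) = -1

-1


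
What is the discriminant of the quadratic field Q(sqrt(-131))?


For K = Q(sqrt(d)) with d squarefree: disc(K) = d if d = 1 mod 4, and disc(K) = 4d if d = 2 or 3 mod 4.
Here d = -131, and d mod 4 = 1.
d = 1 mod 4 (O_K = Z[(1+sqrt(d))/2]), so disc(K) = d = -131

-131


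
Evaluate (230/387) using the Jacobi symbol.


Compute (230/387) via quadratic reciprocity:
  pull out 2: (2/387) = -1  (since 387 mod 8 = 3)
  reciprocity: (115/387) -> -(387/115)
  reduce: (42/115)
  pull out 2: (2/115) = -1  (since 115 mod 8 = 3)
  reciprocity: (21/115) -> +(115/21)
  reduce: (10/21)
  pull out 2: (2/21) = -1  (since 21 mod 8 = 5)
  reciprocity: (5/21) -> +(21/5)
  reduce: (1/5)
  (1/5) = 1
Product of signs = 1

1


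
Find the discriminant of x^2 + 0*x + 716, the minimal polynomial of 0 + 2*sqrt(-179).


The element 0 + 2*sqrt(-179) has minimal polynomial:
x^2 + 0*x + 716
Discriminant = (0)^2 - 4*(716)
= 0 - 2864
= -2864

-2864


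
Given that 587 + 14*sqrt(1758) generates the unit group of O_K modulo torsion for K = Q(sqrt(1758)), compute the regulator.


epsilon = 587 + 14*sqrt(1758)
= 1173.9991
R = ln(1173.9991)
= 7.0682

7.0682


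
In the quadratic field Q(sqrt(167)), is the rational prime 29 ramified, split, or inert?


K = Q(sqrt(167)). Since d mod 4 = 3, disc(K) = 668.
Check p | disc: 668 mod 29 = 1.
p does not divide disc. Compute Legendre symbol (d/p):
22^((29-1)/2) mod 29 = 1
(d/p) = 1, so p splits: (p) = P*P' with e=1, f=1, g=2.
Therefore p is split.

split


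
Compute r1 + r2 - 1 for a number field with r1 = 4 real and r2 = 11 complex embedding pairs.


By Dirichlet's unit theorem:
rank = r1 + r2 - 1
= 4 + 11 - 1
= 14

14


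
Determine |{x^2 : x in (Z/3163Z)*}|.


For prime p, the number of non-zero quadratic residues is (p-1)/2.
= (3163-1)/2
= 1581

1581


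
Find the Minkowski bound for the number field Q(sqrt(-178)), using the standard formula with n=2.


d = -178, d mod 4 = 2, so disc(K) = 4d = -712; |disc(K)| = 712
Imaginary quadratic field, so n = 2, s = r2 = 1, r1 = 0
M = (n!/n^n) * (4/pi)^s * sqrt(|disc(K)|) = (2!/2^2) * (4/pi)^1 * sqrt(712)
= 0.5 * 1.273240 * 26.683328
= 16.9871

16.9871


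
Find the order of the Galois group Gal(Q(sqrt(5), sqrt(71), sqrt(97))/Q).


The 3 square roots of distinct primes are multiplicatively independent over Q,
so [K:Q] = 2^3 and Gal(K/Q) is isomorphic to (Z/2Z)^3.
|Gal| = 2^3 = 8

8


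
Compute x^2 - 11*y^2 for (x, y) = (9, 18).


x^2 - d*y^2
= 9^2 - 11*18^2
= 81 - 3564
= -3483

-3483


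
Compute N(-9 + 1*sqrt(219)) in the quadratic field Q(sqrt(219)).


N(a + b*sqrt(d)) = a^2 - d*b^2
= (-9)^2 - (219)*(1)^2
= 81 - 219
= -138

-138


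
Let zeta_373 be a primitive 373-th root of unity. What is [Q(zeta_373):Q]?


The degree equals Euler's totient phi(373).
373 = 373
phi(373) = 372

372


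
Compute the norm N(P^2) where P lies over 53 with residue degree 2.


N(P^a) = p^(a*f)
= 53^(2*2)
= 53^4
= 7890481

7890481


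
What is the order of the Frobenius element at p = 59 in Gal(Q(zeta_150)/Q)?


The Frobenius at p in Gal(Q(zeta_n)/Q) = (Z/nZ)* is the class of p, so its order is ord_150(59), the smallest k >= 1 with 59^k = 1 mod 150.
n = 150 = 2 * 3 * 5^2, phi(150) = 40; the order divides phi(n).
Divisors of 40: 1, 2, 4, 5, 8, 10, 20, 40
Repeated squaring mod 150: 59^1 = 59, 59^2 = 31, 59^4 = 61, 59^8 = 121, 59^16 = 91, 59^32 = 31
Test divisors in increasing order:
  k=1: 59^1 = 59 mod 150
  k=2: 59^2 = 31 mod 150
  k=4: 59^4 = 61 mod 150
  k=5: 59^5 = 61 * 59 = 149 mod 150
  k=8: 59^8 = 121 mod 150
  k=10: 59^10 = 121 * 31 = 1 mod 150  <- first divisor giving 1
Order = 10

10


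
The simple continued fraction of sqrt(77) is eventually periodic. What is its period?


Run the CF algorithm for sqrt(77).
a_0 = floor(sqrt(77)) = 8; set m_0=0, q_0=1.
Recurrence: m' = q*a - m,  q' = (d - m'^2)/q,  a' = floor((a_0 + m')/q').
  step 1: m=8, q=13, a=1
  step 2: m=5, q=4, a=3
  step 3: m=7, q=7, a=2
  step 4: m=7, q=4, a=3
  step 5: m=5, q=13, a=1
  step 6: m=8, q=1, a=16
a_6 = 2*a_0 = 16, so the period closes here.
sqrt(77) = [8; 1, 3, 2, 3, 1, 16]
Period length = 6

6


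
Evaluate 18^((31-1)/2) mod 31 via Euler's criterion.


p = 31 is prime and the exponent is (p-1)/2 = 15, so by Euler's criterion 18^15 = (18/31) = +1 or -1 mod 31.
Compute by square-and-multiply:
  15 = 8 + 4 + 2 + 1 (binary 1111)
  Repeated squaring mod 31: 18^1 = 18, 18^2 = 14, 18^4 = 10, 18^8 = 7
  18^15 = 18^8 * 18^4 * 18^2 * 18^1 = 7 * 10 * 14 * 18 mod 31
    7 * 10 = 70 = 8 mod 31
    8 * 14 = 112 = 19 mod 31
    19 * 18 = 342 = 1 mod 31
  18^15 = 1 mod 31
Result 1: 18 is a quadratic residue mod 31.
18^15 mod 31 = 1

1


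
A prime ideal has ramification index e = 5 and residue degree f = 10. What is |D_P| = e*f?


|D_P| = e * f
= 5 * 10
= 50

50


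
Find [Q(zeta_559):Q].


The degree equals Euler's totient phi(559).
559 = 13 * 43
phi(559) = 504

504


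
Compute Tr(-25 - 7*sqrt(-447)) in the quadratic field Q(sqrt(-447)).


Tr(a + b*sqrt(d)) = (a + b*sqrt(d)) + (a - b*sqrt(d)) = 2a
= 2 * (-25)
= -50

-50


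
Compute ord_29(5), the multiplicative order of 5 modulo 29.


We want ord_29(5), the smallest k >= 1 with 5^k = 1 mod 29.
n = 29 = 29, phi(29) = 28; the order divides phi(n).
Divisors of 28: 1, 2, 4, 7, 14, 28
Repeated squaring mod 29: 5^1 = 5, 5^2 = 25, 5^4 = 16, 5^8 = 24, 5^16 = 25
Test divisors in increasing order:
  k=1: 5^1 = 5 mod 29
  k=2: 5^2 = 25 mod 29
  k=4: 5^4 = 16 mod 29
  k=7: 5^7 = 16 * 25 * 5 = 28 mod 29
  k=14: 5^14 = 24 * 16 * 25 = 1 mod 29  <- first divisor giving 1
Order = 14

14


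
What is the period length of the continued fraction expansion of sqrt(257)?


Run the CF algorithm for sqrt(257).
a_0 = floor(sqrt(257)) = 16; set m_0=0, q_0=1.
Recurrence: m' = q*a - m,  q' = (d - m'^2)/q,  a' = floor((a_0 + m')/q').
  step 1: m=16, q=1, a=32
a_1 = 2*a_0 = 32, so the period closes here.
sqrt(257) = [16; 32]
Period length = 1

1


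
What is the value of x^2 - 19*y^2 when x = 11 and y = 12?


x^2 - d*y^2
= 11^2 - 19*12^2
= 121 - 2736
= -2615

-2615


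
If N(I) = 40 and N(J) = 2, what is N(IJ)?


N(IJ) = N(I) * N(J)
= 40 * 2
= 80

80


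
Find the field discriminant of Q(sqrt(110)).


For K = Q(sqrt(d)) with d squarefree: disc(K) = d if d = 1 mod 4, and disc(K) = 4d if d = 2 or 3 mod 4.
Here d = 110, and d mod 4 = 2.
d = 2 mod 4, not 1 (O_K = Z[sqrt(d)]), so disc(K) = 4d = 4 * (110) = 440

440


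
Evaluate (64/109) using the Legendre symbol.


p = 109 is prime, so compute (64/109) with the reciprocity algorithm (Jacobi-symbol steps: pull out 2s via (2/n), flip via reciprocity, reduce):
  pull out 2: (2/109) = -1  (since 109 mod 8 = 5)
  pull out 2: (2/109) = -1  (since 109 mod 8 = 5)
  pull out 2: (2/109) = -1  (since 109 mod 8 = 5)
  pull out 2: (2/109) = -1  (since 109 mod 8 = 5)
  pull out 2: (2/109) = -1  (since 109 mod 8 = 5)
  pull out 2: (2/109) = -1  (since 109 mod 8 = 5)
  (1/109) = 1
Product of signs = 1
(64/109) = 1

1


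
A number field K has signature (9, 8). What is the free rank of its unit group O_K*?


By Dirichlet's unit theorem:
rank = r1 + r2 - 1
= 9 + 8 - 1
= 16

16


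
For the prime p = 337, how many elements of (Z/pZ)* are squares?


For prime p, the number of non-zero quadratic residues is (p-1)/2.
= (337-1)/2
= 168

168


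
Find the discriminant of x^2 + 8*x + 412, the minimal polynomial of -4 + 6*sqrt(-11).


The element -4 + 6*sqrt(-11) has minimal polynomial:
x^2 + 8*x + 412
Discriminant = (8)^2 - 4*(412)
= 64 - 1648
= -1584

-1584


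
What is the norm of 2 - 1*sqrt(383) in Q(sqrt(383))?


N(a + b*sqrt(d)) = a^2 - d*b^2
= (2)^2 - (383)*(-1)^2
= 4 - 383
= -379

-379


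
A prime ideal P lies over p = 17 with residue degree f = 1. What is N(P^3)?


N(P^a) = p^(a*f)
= 17^(3*1)
= 17^3
= 4913

4913


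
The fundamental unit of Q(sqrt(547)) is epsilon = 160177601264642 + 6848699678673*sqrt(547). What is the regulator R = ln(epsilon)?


epsilon = 160177601264642 + 6848699678673*sqrt(547)
= 3.2036e+14
R = ln(3.2036e+14)
= 33.4005

33.4005


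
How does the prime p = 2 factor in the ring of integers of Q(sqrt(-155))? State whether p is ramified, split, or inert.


K = Q(sqrt(-155)). Since d mod 4 = 1, disc(K) = -155.
Check p | disc: -155 mod 2 = 1.
p=2 does not divide disc (d is 1 mod 4). 2 splits iff d = 1 mod 8.
d mod 8 = 5, so (d/2) = -1.
(d/p) = -1, so p is inert: (p) stays prime with e=1, f=2, g=1.
Therefore p is inert.

inert


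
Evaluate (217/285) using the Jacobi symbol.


Compute (217/285) via quadratic reciprocity:
  reciprocity: (217/285) -> +(285/217)
  reduce: (68/217)
  pull out 2: (2/217) = +1  (since 217 mod 8 = 1)
  pull out 2: (2/217) = +1  (since 217 mod 8 = 1)
  reciprocity: (17/217) -> +(217/17)
  reduce: (13/17)
  reciprocity: (13/17) -> +(17/13)
  reduce: (4/13)
  pull out 2: (2/13) = -1  (since 13 mod 8 = 5)
  pull out 2: (2/13) = -1  (since 13 mod 8 = 5)
  (1/13) = 1
Product of signs = 1

1


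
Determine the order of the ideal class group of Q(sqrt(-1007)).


K = Q(sqrt(-1007)). d mod 4 = 1, so D = disc(K) = d = -1007
h(K) equals the number of primitive reduced positive-definite forms (a, b, c) = a*x^2 + b*x*y + c*y^2 with b^2 - 4ac = D,
where reduced means |b| <= a <= c, with b >= 0 whenever |b| = a or a = c, and primitive means gcd(a, b, c) = 1.
Reduced forces 3a^2 <= |D| = 1007, so 1 <= a <= 18; b must have the parity of D, and c = (b^2 - D)/(4a) must be an integer >= a.
Enumerate a = 1..18, b in [-a, a]:
  a=1: (1, 1, 252)  [1]
  a=2: (2, -1, 126), (2, 1, 126)  [2]
  a=3: (3, -1, 84), (3, 1, 84)  [2]
  a=4: (4, -1, 63), (4, 1, 63)  [2]
  a=5: none
  a=6: (6, -5, 43), (6, -1, 42), (6, 1, 42), (6, 5, 43)  [4]
  a=7: (7, -1, 36), (7, 1, 36)  [2]
  a=8: (8, -7, 33), (8, 7, 33)  [2]
  a=9: (9, -1, 28), (9, 1, 28)  [2]
  a=10: none
  a=11: (11, -7, 24), (11, 7, 24)  [2]
  a=12: (12, -7, 22), (12, -1, 21), (12, 1, 21), (12, 7, 22)  [4]
  a=13: none
  a=14: (14, -13, 21), (14, -1, 18), (14, 1, 18), (14, 13, 21)  [4]
  a=15: none
  a=16: (16, -9, 17), (16, 9, 17)  [2]
  a=17: none
  a=18: (18, 17, 18)  [1]
Total reduced forms: 1 + 2 + 2 + 2 + 4 + 2 + 2 + 2 + 2 + 4 + 4 + 2 + 1 = 30
h = 30

30


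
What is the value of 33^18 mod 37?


p = 37 is prime and the exponent is (p-1)/2 = 18, so by Euler's criterion 33^18 = (33/37) = +1 or -1 mod 37.
Compute by square-and-multiply:
  18 = 16 + 2 (binary 10010)
  Repeated squaring mod 37: 33^1 = 33, 33^2 = 16, 33^4 = 34, 33^8 = 9, 33^16 = 7
  33^18 = 33^16 * 33^2 = 7 * 16 mod 37
    7 * 16 = 112 = 1 mod 37
  33^18 = 1 mod 37
Result 1: 33 is a quadratic residue mod 37.
33^18 mod 37 = 1

1


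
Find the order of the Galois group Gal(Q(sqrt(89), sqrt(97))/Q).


The 2 square roots of distinct primes are multiplicatively independent over Q,
so [K:Q] = 2^2 and Gal(K/Q) is isomorphic to (Z/2Z)^2.
|Gal| = 2^2 = 4

4


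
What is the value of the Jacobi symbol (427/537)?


Compute (427/537) via quadratic reciprocity:
  reciprocity: (427/537) -> +(537/427)
  reduce: (110/427)
  pull out 2: (2/427) = -1  (since 427 mod 8 = 3)
  reciprocity: (55/427) -> -(427/55)
  reduce: (42/55)
  pull out 2: (2/55) = +1  (since 55 mod 8 = 7)
  reciprocity: (21/55) -> +(55/21)
  reduce: (13/21)
  reciprocity: (13/21) -> +(21/13)
  reduce: (8/13)
  pull out 2: (2/13) = -1  (since 13 mod 8 = 5)
  pull out 2: (2/13) = -1  (since 13 mod 8 = 5)
  pull out 2: (2/13) = -1  (since 13 mod 8 = 5)
  (1/13) = 1
Product of signs = -1

-1


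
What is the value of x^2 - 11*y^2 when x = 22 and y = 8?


x^2 - d*y^2
= 22^2 - 11*8^2
= 484 - 704
= -220

-220


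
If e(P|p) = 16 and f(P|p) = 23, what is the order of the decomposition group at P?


|D_P| = e * f
= 16 * 23
= 368

368


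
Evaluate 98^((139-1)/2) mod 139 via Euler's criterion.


p = 139 is prime and the exponent is (p-1)/2 = 69, so by Euler's criterion 98^69 = (98/139) = +1 or -1 mod 139.
Compute by square-and-multiply:
  69 = 64 + 4 + 1 (binary 1000101)
  Repeated squaring mod 139: 98^1 = 98, 98^2 = 13, 98^4 = 30, 98^8 = 66, 98^16 = 47, 98^32 = 124, 98^64 = 86
  98^69 = 98^64 * 98^4 * 98^1 = 86 * 30 * 98 mod 139
    86 * 30 = 2580 = 78 mod 139
    78 * 98 = 7644 = 138 mod 139
  98^69 = 138 mod 139
Result 138 = p - 1 = -1 mod 139: 98 is a quadratic non-residue mod 139. As a residue in [0, p-1] the value is 138.
98^69 mod 139 = 138

138
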